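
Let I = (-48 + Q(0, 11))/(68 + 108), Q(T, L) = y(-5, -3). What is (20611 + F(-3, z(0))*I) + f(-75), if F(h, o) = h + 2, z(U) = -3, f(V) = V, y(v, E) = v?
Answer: 3614389/176 ≈ 20536.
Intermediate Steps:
Q(T, L) = -5
F(h, o) = 2 + h
I = -53/176 (I = (-48 - 5)/(68 + 108) = -53/176 ≈ -0.30114)
(20611 + F(-3, z(0))*I) + f(-75) = (20611 + (2 - 3)*(-53/176)) - 75 = (20611 - 1*(-53/176)) - 75 = (20611 + 53/176) - 75 = 3627589/176 - 75 = 3614389/176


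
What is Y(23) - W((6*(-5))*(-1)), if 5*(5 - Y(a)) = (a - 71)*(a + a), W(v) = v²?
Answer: -2267/5 ≈ -453.40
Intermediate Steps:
Y(a) = 5 - 2*a*(-71 + a)/5 (Y(a) = 5 - (a - 71)*(a + a)/5 = 5 - (-71 + a)*2*a/5 = 5 - 2*a*(-71 + a)/5)
Y(23) - W((6*(-5))*(-1)) = (5 - ⅖*23² + (142/5)*23) - ((6*(-5))*(-1))² = (5 - ⅖*529 + 3266/5) - (-30*(-1))² = (5 - 1058/5 + 3266/5) - 1*30² = 2233/5 - 1*900 = 2233/5 - 900 = -2267/5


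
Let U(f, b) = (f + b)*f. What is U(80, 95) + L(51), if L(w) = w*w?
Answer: 16601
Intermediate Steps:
L(w) = w**2
U(f, b) = f*(b + f) (U(f, b) = (b + f)*f = f*(b + f))
U(80, 95) + L(51) = 80*(95 + 80) + 51**2 = 80*175 + 2601 = 14000 + 2601 = 16601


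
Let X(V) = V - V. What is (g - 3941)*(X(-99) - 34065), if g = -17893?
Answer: 743775210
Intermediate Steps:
X(V) = 0
(g - 3941)*(X(-99) - 34065) = (-17893 - 3941)*(0 - 34065) = -21834*(-34065) = 743775210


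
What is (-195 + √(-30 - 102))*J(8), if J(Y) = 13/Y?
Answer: -2535/8 + 13*I*√33/4 ≈ -316.88 + 18.67*I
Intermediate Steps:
(-195 + √(-30 - 102))*J(8) = (-195 + √(-30 - 102))*(13/8) = (-195 + √(-132))*(13*(⅛)) = (-195 + 2*I*√33)*(13/8) = -2535/8 + 13*I*√33/4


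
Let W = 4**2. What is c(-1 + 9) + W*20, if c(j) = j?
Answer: 328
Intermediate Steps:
W = 16
c(-1 + 9) + W*20 = (-1 + 9) + 16*20 = 8 + 320 = 328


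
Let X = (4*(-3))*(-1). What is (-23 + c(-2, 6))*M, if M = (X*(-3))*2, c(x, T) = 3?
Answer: 1440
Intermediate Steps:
X = 12 (X = -12*(-1) = 12)
M = -72 (M = (12*(-3))*2 = -36*2 = -72)
(-23 + c(-2, 6))*M = (-23 + 3)*(-72) = -20*(-72) = 1440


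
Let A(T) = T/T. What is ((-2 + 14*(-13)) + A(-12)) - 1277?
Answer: -1460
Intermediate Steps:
A(T) = 1
((-2 + 14*(-13)) + A(-12)) - 1277 = ((-2 + 14*(-13)) + 1) - 1277 = ((-2 - 182) + 1) - 1277 = (-184 + 1) - 1277 = -183 - 1277 = -1460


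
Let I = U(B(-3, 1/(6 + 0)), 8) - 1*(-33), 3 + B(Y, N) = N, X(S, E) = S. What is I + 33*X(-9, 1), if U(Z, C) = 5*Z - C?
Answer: -1717/6 ≈ -286.17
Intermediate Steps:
B(Y, N) = -3 + N
U(Z, C) = -C + 5*Z
I = 65/6 (I = (-1*8 + 5*(-3 + 1/(6 + 0))) - 1*(-33) = (-8 + 5*(-3 + 1/6)) + 33 = (-8 + 5*(-3 + ⅙)) + 33 = (-8 + 5*(-17/6)) + 33 = (-8 - 85/6) + 33 = -133/6 + 33 = 65/6 ≈ 10.833)
I + 33*X(-9, 1) = 65/6 + 33*(-9) = 65/6 - 297 = -1717/6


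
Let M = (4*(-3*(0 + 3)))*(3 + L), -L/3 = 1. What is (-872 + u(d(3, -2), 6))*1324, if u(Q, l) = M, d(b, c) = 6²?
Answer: -1154528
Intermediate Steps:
L = -3 (L = -3*1 = -3)
d(b, c) = 36
M = 0 (M = (4*(-3*(0 + 3)))*(3 - 3) = (4*(-3*3))*0 = (4*(-9))*0 = -36*0 = 0)
u(Q, l) = 0
(-872 + u(d(3, -2), 6))*1324 = (-872 + 0)*1324 = -872*1324 = -1154528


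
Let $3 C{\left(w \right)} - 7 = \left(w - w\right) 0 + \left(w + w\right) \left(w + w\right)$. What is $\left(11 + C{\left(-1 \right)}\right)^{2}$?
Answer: $\frac{1936}{9} \approx 215.11$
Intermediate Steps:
$C{\left(w \right)} = \frac{7}{3} + \frac{4 w^{2}}{3}$ ($C{\left(w \right)} = \frac{7}{3} + \frac{\left(w - w\right) 0 + \left(w + w\right) \left(w + w\right)}{3} = \frac{7}{3} + \frac{0 \cdot 0 + 2 w 2 w}{3} = \frac{7}{3} + \frac{0 + 4 w^{2}}{3} = \frac{7}{3} + \frac{4 w^{2}}{3}$)
$\left(11 + C{\left(-1 \right)}\right)^{2} = \left(11 + \left(\frac{7}{3} + \frac{4 \left(-1\right)^{2}}{3}\right)\right)^{2} = \left(11 + \left(\frac{7}{3} + \frac{4}{3} \cdot 1\right)\right)^{2} = \left(11 + \left(\frac{7}{3} + \frac{4}{3}\right)\right)^{2} = \left(11 + \frac{11}{3}\right)^{2} = \left(\frac{44}{3}\right)^{2} = \frac{1936}{9}$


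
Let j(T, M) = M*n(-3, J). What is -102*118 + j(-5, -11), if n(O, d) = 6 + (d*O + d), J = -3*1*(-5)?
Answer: -11772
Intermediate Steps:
J = 15 (J = -3*(-5) = 15)
n(O, d) = 6 + d + O*d (n(O, d) = 6 + (O*d + d) = 6 + (d + O*d) = 6 + d + O*d)
j(T, M) = -24*M (j(T, M) = M*(6 + 15 - 3*15) = M*(6 + 15 - 45) = M*(-24) = -24*M)
-102*118 + j(-5, -11) = -102*118 - 24*(-11) = -12036 + 264 = -11772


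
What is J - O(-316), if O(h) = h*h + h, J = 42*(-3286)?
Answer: -237552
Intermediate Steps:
J = -138012
O(h) = h + h**2 (O(h) = h**2 + h = h + h**2)
J - O(-316) = -138012 - (-316)*(1 - 316) = -138012 - (-316)*(-315) = -138012 - 1*99540 = -138012 - 99540 = -237552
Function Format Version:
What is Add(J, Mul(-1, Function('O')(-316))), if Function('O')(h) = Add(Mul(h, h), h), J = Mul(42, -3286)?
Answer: -237552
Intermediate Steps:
J = -138012
Function('O')(h) = Add(h, Pow(h, 2)) (Function('O')(h) = Add(Pow(h, 2), h) = Add(h, Pow(h, 2)))
Add(J, Mul(-1, Function('O')(-316))) = Add(-138012, Mul(-1, Mul(-316, Add(1, -316)))) = Add(-138012, Mul(-1, Mul(-316, -315))) = Add(-138012, Mul(-1, 99540)) = Add(-138012, -99540) = -237552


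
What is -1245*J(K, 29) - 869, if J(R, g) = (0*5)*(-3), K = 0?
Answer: -869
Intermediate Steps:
J(R, g) = 0 (J(R, g) = 0*(-3) = 0)
-1245*J(K, 29) - 869 = -1245*0 - 869 = 0 - 869 = -869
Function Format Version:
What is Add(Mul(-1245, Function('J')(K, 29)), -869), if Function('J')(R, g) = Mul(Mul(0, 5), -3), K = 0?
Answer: -869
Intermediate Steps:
Function('J')(R, g) = 0 (Function('J')(R, g) = Mul(0, -3) = 0)
Add(Mul(-1245, Function('J')(K, 29)), -869) = Add(Mul(-1245, 0), -869) = Add(0, -869) = -869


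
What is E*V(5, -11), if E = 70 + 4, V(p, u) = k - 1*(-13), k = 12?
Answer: 1850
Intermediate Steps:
V(p, u) = 25 (V(p, u) = 12 - 1*(-13) = 12 + 13 = 25)
E = 74
E*V(5, -11) = 74*25 = 1850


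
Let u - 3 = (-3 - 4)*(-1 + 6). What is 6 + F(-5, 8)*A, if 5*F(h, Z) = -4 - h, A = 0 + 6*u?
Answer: -162/5 ≈ -32.400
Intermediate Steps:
u = -32 (u = 3 + (-3 - 4)*(-1 + 6) = 3 - 7*5 = 3 - 35 = -32)
A = -192 (A = 0 + 6*(-32) = 0 - 192 = -192)
F(h, Z) = -4/5 - h/5 (F(h, Z) = (-4 - h)/5 = -4/5 - h/5)
6 + F(-5, 8)*A = 6 + (-4/5 - 1/5*(-5))*(-192) = 6 + (-4/5 + 1)*(-192) = 6 + (1/5)*(-192) = 6 - 192/5 = -162/5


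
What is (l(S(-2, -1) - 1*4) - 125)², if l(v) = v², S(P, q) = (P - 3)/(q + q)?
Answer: 241081/16 ≈ 15068.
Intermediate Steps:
S(P, q) = (-3 + P)/(2*q) (S(P, q) = (-3 + P)/((2*q)) = (-3 + P)*(1/(2*q)) = (-3 + P)/(2*q))
(l(S(-2, -1) - 1*4) - 125)² = (((½)*(-3 - 2)/(-1) - 1*4)² - 125)² = (((½)*(-1)*(-5) - 4)² - 125)² = ((5/2 - 4)² - 125)² = ((-3/2)² - 125)² = (9/4 - 125)² = (-491/4)² = 241081/16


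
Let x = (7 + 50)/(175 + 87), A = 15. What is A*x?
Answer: 855/262 ≈ 3.2634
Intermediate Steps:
x = 57/262 ≈ 0.21756
A*x = 15*(57/262) = 855/262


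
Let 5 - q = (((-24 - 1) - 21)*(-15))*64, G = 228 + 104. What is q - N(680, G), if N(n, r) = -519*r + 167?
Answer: 127986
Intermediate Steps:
G = 332
q = -44155 (q = 5 - ((-24 - 1) - 21)*(-15)*64 = 5 - (-25 - 21)*(-15)*64 = 5 - (-46*(-15))*64 = 5 - 690*64 = 5 - 1*44160 = 5 - 44160 = -44155)
N(n, r) = 167 - 519*r
q - N(680, G) = -44155 - (167 - 519*332) = -44155 - (167 - 172308) = -44155 - 1*(-172141) = -44155 + 172141 = 127986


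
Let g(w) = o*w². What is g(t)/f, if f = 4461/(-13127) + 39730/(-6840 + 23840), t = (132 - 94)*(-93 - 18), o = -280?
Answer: -111169483720848000/44569871 ≈ -2.4943e+9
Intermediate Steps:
t = -4218 (t = 38*(-111) = -4218)
g(w) = -280*w²
f = 44569871/22315900 (f = 4461*(-1/13127) + 39730/17000 = -4461/13127 + 39730*(1/17000) = -4461/13127 + 3973/1700 = 44569871/22315900 ≈ 1.9972)
g(t)/f = (-280*(-4218)²)/(44569871/22315900) = -280*17791524*(22315900/44569871) = -4981626720*22315900/44569871 = -111169483720848000/44569871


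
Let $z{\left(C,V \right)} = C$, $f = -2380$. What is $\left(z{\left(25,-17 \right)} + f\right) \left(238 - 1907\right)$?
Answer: $3930495$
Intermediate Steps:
$\left(z{\left(25,-17 \right)} + f\right) \left(238 - 1907\right) = \left(25 - 2380\right) \left(238 - 1907\right) = \left(-2355\right) \left(-1669\right) = 3930495$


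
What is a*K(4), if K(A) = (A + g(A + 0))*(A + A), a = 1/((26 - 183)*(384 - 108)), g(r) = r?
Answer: -16/10833 ≈ -0.0014770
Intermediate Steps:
a = -1/43332 (a = 1/(-157*276) = 1/(-43332) = -1/43332 ≈ -2.3078e-5)
K(A) = 4*A**2 (K(A) = (A + (A + 0))*(A + A) = (A + A)*(2*A) = (2*A)*(2*A) = 4*A**2)
a*K(4) = -4**2/10833 = -16/10833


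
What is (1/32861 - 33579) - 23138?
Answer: -1863777336/32861 ≈ -56717.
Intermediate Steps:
(1/32861 - 33579) - 23138 = -1103439518/32861 - 23138 = -1863777336/32861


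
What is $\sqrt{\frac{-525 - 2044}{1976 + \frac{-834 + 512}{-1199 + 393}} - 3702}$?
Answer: $\frac{i \sqrt{2349353890439065}}{796489} \approx 60.855 i$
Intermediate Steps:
$\sqrt{\frac{-525 - 2044}{1976 + \frac{-834 + 512}{-1199 + 393}} - 3702} = \sqrt{- \frac{2569}{1976 - \frac{322}{-806}} - 3702} = \sqrt{- \frac{2569}{1976 - - \frac{161}{403}} - 3702} = \sqrt{- \frac{2569}{1976 + \frac{161}{403}} - 3702} = \sqrt{- \frac{2569}{\frac{796489}{403}} - 3702} = \sqrt{\left(-2569\right) \frac{403}{796489} - 3702} = \sqrt{- \frac{1035307}{796489} - 3702} = \sqrt{- \frac{2949637585}{796489}} = \frac{i \sqrt{2349353890439065}}{796489}$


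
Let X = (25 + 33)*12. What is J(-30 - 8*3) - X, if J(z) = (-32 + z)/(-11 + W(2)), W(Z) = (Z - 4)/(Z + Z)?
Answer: -15836/23 ≈ -688.52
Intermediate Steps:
W(Z) = (-4 + Z)/(2*Z) (W(Z) = (-4 + Z)/((2*Z)) = (-4 + Z)*(1/(2*Z)) = (-4 + Z)/(2*Z))
X = 696 (X = 58*12 = 696)
J(z) = 64/23 - 2*z/23 (J(z) = (-32 + z)/(-11 + (1/2)*(-4 + 2)/2) = (-32 + z)/(-11 + (1/2)*(1/2)*(-2)) = (-32 + z)/(-11 - 1/2) = (-32 + z)/(-23/2) = (-32 + z)*(-2/23) = 64/23 - 2*z/23)
J(-30 - 8*3) - X = (64/23 - 2*(-30 - 8*3)/23) - 1*696 = (64/23 - 2*(-30 - 24)/23) - 696 = (64/23 - 2/23*(-54)) - 696 = (64/23 + 108/23) - 696 = 172/23 - 696 = -15836/23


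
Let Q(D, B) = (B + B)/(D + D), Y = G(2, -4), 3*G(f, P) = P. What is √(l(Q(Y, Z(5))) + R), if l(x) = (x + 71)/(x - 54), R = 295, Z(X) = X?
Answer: 2*√3919839/231 ≈ 17.142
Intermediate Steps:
G(f, P) = P/3
Y = -4/3 (Y = (⅓)*(-4) = -4/3 ≈ -1.3333)
Q(D, B) = B/D (Q(D, B) = (2*B)/((2*D)) = (2*B)*(1/(2*D)) = B/D)
l(x) = (71 + x)/(-54 + x)
√(l(Q(Y, Z(5))) + R) = √((71 + 5/(-4/3))/(-54 + 5/(-4/3)) + 295) = √((71 + 5*(-¾))/(-54 + 5*(-¾)) + 295) = √((71 - 15/4)/(-54 - 15/4) + 295) = √((269/4)/(-231/4) + 295) = √(-4/231*269/4 + 295) = √(-269/231 + 295) = √(67876/231) = 2*√3919839/231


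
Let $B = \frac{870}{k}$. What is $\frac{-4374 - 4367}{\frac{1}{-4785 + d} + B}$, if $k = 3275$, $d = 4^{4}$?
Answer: $- \frac{25930132795}{787391} \approx -32932.0$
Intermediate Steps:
$d = 256$
$B = \frac{174}{655}$ ($B = \frac{870}{3275} = 870 \cdot \frac{1}{3275} = \frac{174}{655} \approx 0.26565$)
$\frac{-4374 - 4367}{\frac{1}{-4785 + d} + B} = \frac{-4374 - 4367}{\frac{1}{-4785 + 256} + \frac{174}{655}} = - \frac{8741}{\frac{1}{-4529} + \frac{174}{655}} = - \frac{8741}{- \frac{1}{4529} + \frac{174}{655}} = - \frac{8741}{\frac{787391}{2966495}} = \left(-8741\right) \frac{2966495}{787391} = - \frac{25930132795}{787391}$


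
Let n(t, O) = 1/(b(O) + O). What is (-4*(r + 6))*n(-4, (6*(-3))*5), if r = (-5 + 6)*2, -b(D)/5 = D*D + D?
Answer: 8/10035 ≈ 0.00079721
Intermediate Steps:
b(D) = -5*D - 5*D² (b(D) = -5*(D*D + D) = -5*(D² + D) = -5*(D + D²) = -5*D - 5*D²)
r = 2 (r = 1*2 = 2)
n(t, O) = 1/(O - 5*O*(1 + O)) (n(t, O) = 1/(-5*O*(1 + O) + O) = 1/(O - 5*O*(1 + O)))
(-4*(r + 6))*n(-4, (6*(-3))*5) = (-4*(2 + 6))*(-1/(((6*(-3))*5)*(4 + 5*((6*(-3))*5)))) = (-4*8)*(-1/(((-18*5))*(4 + 5*(-18*5)))) = -(-32)/((-90)*(4 + 5*(-90))) = -(-32)*(-1)/(90*(4 - 450)) = -(-32)*(-1)/(90*(-446)) = -(-32)*(-1)*(-1)/(90*446) = -32*(-1/40140) = 8/10035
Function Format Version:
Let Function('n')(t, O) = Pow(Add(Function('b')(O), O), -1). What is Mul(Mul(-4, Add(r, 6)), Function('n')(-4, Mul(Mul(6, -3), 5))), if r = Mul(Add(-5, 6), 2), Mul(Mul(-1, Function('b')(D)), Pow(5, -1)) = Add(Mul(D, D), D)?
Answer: Rational(8, 10035) ≈ 0.00079721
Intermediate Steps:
Function('b')(D) = Add(Mul(-5, D), Mul(-5, Pow(D, 2))) (Function('b')(D) = Mul(-5, Add(Mul(D, D), D)) = Mul(-5, Add(Pow(D, 2), D)) = Mul(-5, Add(D, Pow(D, 2))) = Add(Mul(-5, D), Mul(-5, Pow(D, 2))))
r = 2 (r = Mul(1, 2) = 2)
Function('n')(t, O) = Pow(Add(O, Mul(-5, O, Add(1, O))), -1) (Function('n')(t, O) = Pow(Add(Mul(-5, O, Add(1, O)), O), -1) = Pow(Add(O, Mul(-5, O, Add(1, O))), -1))
Mul(Mul(-4, Add(r, 6)), Function('n')(-4, Mul(Mul(6, -3), 5))) = Mul(Mul(-4, Add(2, 6)), Mul(-1, Pow(Mul(Mul(6, -3), 5), -1), Pow(Add(4, Mul(5, Mul(Mul(6, -3), 5))), -1))) = Mul(Mul(-4, 8), Mul(-1, Pow(Mul(-18, 5), -1), Pow(Add(4, Mul(5, Mul(-18, 5))), -1))) = Mul(-32, Mul(-1, Pow(-90, -1), Pow(Add(4, Mul(5, -90)), -1))) = Mul(-32, Mul(-1, Rational(-1, 90), Pow(Add(4, -450), -1))) = Mul(-32, Mul(-1, Rational(-1, 90), Pow(-446, -1))) = Mul(-32, Mul(-1, Rational(-1, 90), Rational(-1, 446))) = Mul(-32, Rational(-1, 40140)) = Rational(8, 10035)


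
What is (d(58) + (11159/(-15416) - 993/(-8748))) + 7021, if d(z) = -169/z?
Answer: 2287063143595/325909656 ≈ 7017.5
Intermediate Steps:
(d(58) + (11159/(-15416) - 993/(-8748))) + 7021 = (-169/58 + (11159/(-15416) - 993/(-8748))) + 7021 = (-169*1/58 + (11159*(-1/15416) - 993*(-1/8748))) + 7021 = (-169/58 + (-11159/15416 + 331/2916)) + 7021 = (-169/58 - 6859237/11238264) + 7021 = -1148551181/325909656 + 7021 = 2287063143595/325909656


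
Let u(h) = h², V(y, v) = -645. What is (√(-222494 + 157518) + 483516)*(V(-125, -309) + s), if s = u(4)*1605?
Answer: 12104823060 + 100140*I*√4061 ≈ 1.2105e+10 + 6.3815e+6*I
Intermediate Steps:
s = 25680 (s = 4²*1605 = 16*1605 = 25680)
(√(-222494 + 157518) + 483516)*(V(-125, -309) + s) = (√(-222494 + 157518) + 483516)*(-645 + 25680) = (√(-64976) + 483516)*25035 = (4*I*√4061 + 483516)*25035 = (483516 + 4*I*√4061)*25035 = 12104823060 + 100140*I*√4061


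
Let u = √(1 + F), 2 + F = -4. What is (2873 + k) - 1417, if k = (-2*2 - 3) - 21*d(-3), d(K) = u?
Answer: 1449 - 21*I*√5 ≈ 1449.0 - 46.957*I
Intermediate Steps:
F = -6 (F = -2 - 4 = -6)
u = I*√5 (u = √(1 - 6) = √(-5) = I*√5 ≈ 2.2361*I)
d(K) = I*√5
k = -7 - 21*I*√5 (k = (-2*2 - 3) - 21*I*√5 = (-4 - 3) - 21*I*√5 = -7 - 21*I*√5 ≈ -7.0 - 46.957*I)
(2873 + k) - 1417 = (2873 + (-7 - 21*I*√5)) - 1417 = (2866 - 21*I*√5) - 1417 = 1449 - 21*I*√5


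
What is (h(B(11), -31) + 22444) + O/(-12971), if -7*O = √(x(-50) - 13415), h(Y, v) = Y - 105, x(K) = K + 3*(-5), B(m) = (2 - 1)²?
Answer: 22340 + 2*I*√3370/90797 ≈ 22340.0 + 0.0012787*I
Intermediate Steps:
B(m) = 1 (B(m) = 1² = 1)
x(K) = -15 + K (x(K) = K - 15 = -15 + K)
h(Y, v) = -105 + Y
O = -2*I*√3370/7 (O = -√((-15 - 50) - 13415)/7 = -√(-65 - 13415)/7 = -2*I*√3370/7 ≈ -16.586*I)
(h(B(11), -31) + 22444) + O/(-12971) = ((-105 + 1) + 22444) - 2*I*√3370/7/(-12971) = (-104 + 22444) - 2*I*√3370/7*(-1/12971) = 22340 + 2*I*√3370/90797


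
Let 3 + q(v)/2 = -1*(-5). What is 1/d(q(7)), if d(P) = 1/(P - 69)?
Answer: -65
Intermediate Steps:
q(v) = 4 (q(v) = -6 + 2*(-1*(-5)) = -6 + 2*5 = -6 + 10 = 4)
d(P) = 1/(-69 + P)
1/d(q(7)) = 1/(1/(-69 + 4)) = 1/(1/(-65)) = 1/(-1/65) = -65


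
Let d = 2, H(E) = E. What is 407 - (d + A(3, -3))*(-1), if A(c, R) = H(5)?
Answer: 414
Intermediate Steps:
A(c, R) = 5
407 - (d + A(3, -3))*(-1) = 407 - (2 + 5)*(-1) = 407 - 7*(-1) = 407 - 1*(-7) = 407 + 7 = 414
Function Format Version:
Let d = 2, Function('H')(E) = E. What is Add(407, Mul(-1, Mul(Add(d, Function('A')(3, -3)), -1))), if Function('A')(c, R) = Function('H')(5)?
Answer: 414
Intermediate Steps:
Function('A')(c, R) = 5
Add(407, Mul(-1, Mul(Add(d, Function('A')(3, -3)), -1))) = Add(407, Mul(-1, Mul(Add(2, 5), -1))) = Add(407, Mul(-1, Mul(7, -1))) = Add(407, Mul(-1, -7)) = Add(407, 7) = 414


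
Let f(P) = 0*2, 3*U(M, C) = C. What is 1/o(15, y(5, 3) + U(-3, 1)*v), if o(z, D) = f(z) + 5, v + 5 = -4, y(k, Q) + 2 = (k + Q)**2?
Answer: 1/5 ≈ 0.20000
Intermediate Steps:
U(M, C) = C/3
y(k, Q) = -2 + (Q + k)**2 (y(k, Q) = -2 + (k + Q)**2 = -2 + (Q + k)**2)
v = -9 (v = -5 - 4 = -9)
f(P) = 0
o(z, D) = 5 (o(z, D) = 0 + 5 = 5)
1/o(15, y(5, 3) + U(-3, 1)*v) = 1/5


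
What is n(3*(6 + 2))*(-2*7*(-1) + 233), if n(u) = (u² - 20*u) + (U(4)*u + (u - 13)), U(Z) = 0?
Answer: 26429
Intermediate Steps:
n(u) = -13 + u² - 19*u (n(u) = (u² - 20*u) + (0*u + (u - 13)) = (u² - 20*u) + (0 + (-13 + u)) = (u² - 20*u) + (-13 + u) = -13 + u² - 19*u)
n(3*(6 + 2))*(-2*7*(-1) + 233) = (-13 + (3*(6 + 2))² - 57*(6 + 2))*(-2*7*(-1) + 233) = (-13 + (3*8)² - 57*8)*(-14*(-1) + 233) = (-13 + 24² - 19*24)*(14 + 233) = (-13 + 576 - 456)*247 = 107*247 = 26429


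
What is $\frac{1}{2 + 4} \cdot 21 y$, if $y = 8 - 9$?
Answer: $- \frac{7}{2} \approx -3.5$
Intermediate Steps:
$y = -1$
$\frac{1}{2 + 4} \cdot 21 y = \frac{1}{2 + 4} \cdot 21 \left(-1\right) = \frac{1}{6} \cdot 21 \left(-1\right) = \frac{7}{2} \left(-1\right) = - \frac{7}{2}$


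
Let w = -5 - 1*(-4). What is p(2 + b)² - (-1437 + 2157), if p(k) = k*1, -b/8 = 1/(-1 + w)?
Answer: -684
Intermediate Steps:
w = -1 (w = -5 + 4 = -1)
b = 4 (b = -8/(-1 - 1) = -8/(-2) = -8*(-½) = 4)
p(k) = k
p(2 + b)² - (-1437 + 2157) = (2 + 4)² - (-1437 + 2157) = 6² - 1*720 = 36 - 720 = -684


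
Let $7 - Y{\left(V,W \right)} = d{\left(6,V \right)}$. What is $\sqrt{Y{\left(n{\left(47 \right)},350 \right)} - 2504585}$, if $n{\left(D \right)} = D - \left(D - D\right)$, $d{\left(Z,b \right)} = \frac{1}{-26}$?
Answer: $\frac{i \sqrt{1693094702}}{26} \approx 1582.6 i$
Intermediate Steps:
$d{\left(Z,b \right)} = - \frac{1}{26}$
$n{\left(D \right)} = D$ ($n{\left(D \right)} = D - 0 = D + 0 = D$)
$Y{\left(V,W \right)} = \frac{183}{26}$ ($Y{\left(V,W \right)} = 7 - - \frac{1}{26} = 7 + \frac{1}{26} = \frac{183}{26}$)
$\sqrt{Y{\left(n{\left(47 \right)},350 \right)} - 2504585} = \sqrt{\frac{183}{26} - 2504585} = \sqrt{- \frac{65119027}{26}} = \frac{i \sqrt{1693094702}}{26}$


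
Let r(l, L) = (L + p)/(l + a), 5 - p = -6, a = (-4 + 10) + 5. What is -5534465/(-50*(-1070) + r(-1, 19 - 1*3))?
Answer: -55344650/535027 ≈ -103.44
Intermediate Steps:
a = 11 (a = 6 + 5 = 11)
p = 11 (p = 5 - 1*(-6) = 5 + 6 = 11)
r(l, L) = (11 + L)/(11 + l) (r(l, L) = (L + 11)/(l + 11) = (11 + L)/(11 + l))
-5534465/(-50*(-1070) + r(-1, 19 - 1*3)) = -5534465/(-50*(-1070) + (11 + (19 - 1*3))/(11 - 1)) = -5534465/(53500 + (11 + (19 - 3))/10) = -5534465/(53500 + (11 + 16)/10) = -5534465/(53500 + (⅒)*27) = -5534465/(53500 + 27/10) = -5534465/535027/10 = -5534465*10/535027 = -55344650/535027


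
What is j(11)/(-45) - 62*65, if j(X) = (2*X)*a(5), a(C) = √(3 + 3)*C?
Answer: -4030 - 22*√6/9 ≈ -4036.0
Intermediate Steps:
a(C) = C*√6 (a(C) = √6*C = C*√6)
j(X) = 10*X*√6 (j(X) = (2*X)*(5*√6) = 10*X*√6)
j(11)/(-45) - 62*65 = (10*11*√6)/(-45) - 62*65 = (110*√6)*(-1/45) - 4030 = -22*√6/9 - 4030 = -4030 - 22*√6/9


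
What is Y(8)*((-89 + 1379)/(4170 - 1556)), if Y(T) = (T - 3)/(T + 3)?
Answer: 3225/14377 ≈ 0.22432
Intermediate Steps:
Y(T) = (-3 + T)/(3 + T)
Y(8)*((-89 + 1379)/(4170 - 1556)) = ((-3 + 8)/(3 + 8))*((-89 + 1379)/(4170 - 1556)) = (5/11)*(1290/2614) = ((1/11)*5)*(1290*(1/2614)) = (5/11)*(645/1307) = 3225/14377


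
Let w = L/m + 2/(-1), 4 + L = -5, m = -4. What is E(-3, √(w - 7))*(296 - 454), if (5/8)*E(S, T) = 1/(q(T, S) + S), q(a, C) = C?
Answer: 632/15 ≈ 42.133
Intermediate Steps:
L = -9 (L = -4 - 5 = -9)
w = ¼ (w = -9/(-4) + 2/(-1) = -9*(-¼) + 2*(-1) = 9/4 - 2 = ¼ ≈ 0.25000)
E(S, T) = 4/(5*S) (E(S, T) = 8/(5*(S + S)) = 8/(5*((2*S))) = 8*(1/(2*S))/5 = 4/(5*S))
E(-3, √(w - 7))*(296 - 454) = ((⅘)/(-3))*(296 - 454) = ((⅘)*(-⅓))*(-158) = -4/15*(-158) = 632/15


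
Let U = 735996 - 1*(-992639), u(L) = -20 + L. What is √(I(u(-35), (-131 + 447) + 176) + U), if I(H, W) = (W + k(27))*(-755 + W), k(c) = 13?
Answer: 2*√398955 ≈ 1263.3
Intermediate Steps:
U = 1728635 (U = 735996 + 992639 = 1728635)
I(H, W) = (-755 + W)*(13 + W) (I(H, W) = (W + 13)*(-755 + W) = (13 + W)*(-755 + W) = (-755 + W)*(13 + W))
√(I(u(-35), (-131 + 447) + 176) + U) = √((-9815 + ((-131 + 447) + 176)² - 742*((-131 + 447) + 176)) + 1728635) = √((-9815 + (316 + 176)² - 742*(316 + 176)) + 1728635) = √((-9815 + 492² - 742*492) + 1728635) = √((-9815 + 242064 - 365064) + 1728635) = √(-132815 + 1728635) = √1595820 = 2*√398955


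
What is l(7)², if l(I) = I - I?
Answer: 0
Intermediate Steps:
l(I) = 0
l(7)² = 0² = 0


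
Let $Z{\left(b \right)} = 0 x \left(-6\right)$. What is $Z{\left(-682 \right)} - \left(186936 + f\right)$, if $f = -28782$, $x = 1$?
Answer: $-158154$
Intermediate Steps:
$Z{\left(b \right)} = 0$ ($Z{\left(b \right)} = 0 \cdot 1 \left(-6\right) = 0 \left(-6\right) = 0$)
$Z{\left(-682 \right)} - \left(186936 + f\right) = 0 - \left(186936 - 28782\right) = 0 - 158154 = -158154$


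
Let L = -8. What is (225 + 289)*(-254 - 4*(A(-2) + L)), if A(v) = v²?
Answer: -122332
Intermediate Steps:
(225 + 289)*(-254 - 4*(A(-2) + L)) = (225 + 289)*(-254 - 4*((-2)² - 8)) = 514*(-254 - 4*(4 - 8)) = 514*(-254 - 4*(-4)) = 514*(-254 + 16) = 514*(-238) = -122332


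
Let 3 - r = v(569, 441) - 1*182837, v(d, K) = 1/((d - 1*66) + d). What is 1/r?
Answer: 1072/196004479 ≈ 5.4693e-6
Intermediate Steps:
v(d, K) = 1/(-66 + 2*d) (v(d, K) = 1/((d - 66) + d) = 1/((-66 + d) + d) = 1/(-66 + 2*d))
r = 196004479/1072 (r = 3 - (1/(2*(-33 + 569)) - 1*182837) = 3 - ((½)/536 - 182837) = 3 - ((½)*(1/536) - 182837) = 3 - (1/1072 - 182837) = 3 - 1*(-196001263/1072) = 3 + 196001263/1072 = 196004479/1072 ≈ 1.8284e+5)
1/r = 1/(196004479/1072) = 1072/196004479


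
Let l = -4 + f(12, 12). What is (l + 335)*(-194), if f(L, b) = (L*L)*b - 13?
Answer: -396924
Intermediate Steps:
f(L, b) = -13 + b*L**2 (f(L, b) = L**2*b - 13 = b*L**2 - 13 = -13 + b*L**2)
l = 1711 (l = -4 + (-13 + 12*12**2) = -4 + (-13 + 12*144) = -4 + (-13 + 1728) = -4 + 1715 = 1711)
(l + 335)*(-194) = (1711 + 335)*(-194) = 2046*(-194) = -396924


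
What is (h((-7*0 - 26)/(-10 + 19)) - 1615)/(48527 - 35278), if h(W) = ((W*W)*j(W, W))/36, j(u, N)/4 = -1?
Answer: -1178011/9658521 ≈ -0.12197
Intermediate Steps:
j(u, N) = -4 (j(u, N) = 4*(-1) = -4)
h(W) = -W**2/9 (h(W) = ((W*W)*(-4))/36 = (W**2*(-4))*(1/36) = -4*W**2*(1/36) = -W**2/9)
(h((-7*0 - 26)/(-10 + 19)) - 1615)/(48527 - 35278) = (-(-7*0 - 26)**2/(-10 + 19)**2/9 - 1615)/(48527 - 35278) = (-(0 - 26)**2/81/9 - 1615)/13249 = (-(-26*1/9)**2/9 - 1615)*(1/13249) = (-(-26/9)**2/9 - 1615)*(1/13249) = (-1/9*676/81 - 1615)*(1/13249) = (-676/729 - 1615)*(1/13249) = -1178011/729*1/13249 = -1178011/9658521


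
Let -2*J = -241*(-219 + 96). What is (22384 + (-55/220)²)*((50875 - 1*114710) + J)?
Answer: -56340864385/32 ≈ -1.7607e+9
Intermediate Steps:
J = -29643/2 (J = -(-241)*(-219 + 96)/2 = -(-241)*(-123)/2 = -½*29643 = -29643/2 ≈ -14822.)
(22384 + (-55/220)²)*((50875 - 1*114710) + J) = (22384 + (-55/220)²)*((50875 - 1*114710) - 29643/2) = (22384 + (-55*1/220)²)*((50875 - 114710) - 29643/2) = (22384 + (-¼)²)*(-63835 - 29643/2) = (22384 + 1/16)*(-157313/2) = (358145/16)*(-157313/2) = -56340864385/32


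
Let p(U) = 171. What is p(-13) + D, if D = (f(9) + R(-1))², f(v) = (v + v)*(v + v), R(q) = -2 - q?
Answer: 104500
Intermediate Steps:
f(v) = 4*v² (f(v) = (2*v)*(2*v) = 4*v²)
D = 104329 (D = (4*9² + (-2 - 1*(-1)))² = (4*81 + (-2 + 1))² = (324 - 1)² = 323² = 104329)
p(-13) + D = 171 + 104329 = 104500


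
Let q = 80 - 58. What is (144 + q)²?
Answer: 27556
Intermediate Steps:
q = 22
(144 + q)² = (144 + 22)² = 166² = 27556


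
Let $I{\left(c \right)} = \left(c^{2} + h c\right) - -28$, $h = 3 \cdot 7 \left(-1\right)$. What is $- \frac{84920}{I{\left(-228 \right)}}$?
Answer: $- \frac{2123}{1420} \approx -1.4951$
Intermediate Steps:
$h = -21$ ($h = 21 \left(-1\right) = -21$)
$I{\left(c \right)} = 28 + c^{2} - 21 c$ ($I{\left(c \right)} = \left(c^{2} - 21 c\right) - -28 = \left(c^{2} - 21 c\right) + 28 = 28 + c^{2} - 21 c$)
$- \frac{84920}{I{\left(-228 \right)}} = - \frac{84920}{28 + \left(-228\right)^{2} - -4788} = - \frac{84920}{28 + 51984 + 4788} = - \frac{84920}{56800} = \left(-84920\right) \frac{1}{56800} = - \frac{2123}{1420}$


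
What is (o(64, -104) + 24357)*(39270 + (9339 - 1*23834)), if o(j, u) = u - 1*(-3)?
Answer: 600942400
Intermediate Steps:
o(j, u) = 3 + u (o(j, u) = u + 3 = 3 + u)
(o(64, -104) + 24357)*(39270 + (9339 - 1*23834)) = ((3 - 104) + 24357)*(39270 + (9339 - 1*23834)) = (-101 + 24357)*(39270 + (9339 - 23834)) = 24256*(39270 - 14495) = 24256*24775 = 600942400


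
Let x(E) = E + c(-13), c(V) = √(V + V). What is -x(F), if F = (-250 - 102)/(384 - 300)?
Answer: 88/21 - I*√26 ≈ 4.1905 - 5.099*I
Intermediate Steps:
c(V) = √2*√V (c(V) = √(2*V) = √2*√V)
F = -88/21 (F = -352/84 = -352*1/84 = -88/21 ≈ -4.1905)
x(E) = E + I*√26 (x(E) = E + √2*√(-13) = E + √2*(I*√13) = E + I*√26)
-x(F) = -(-88/21 + I*√26) = 88/21 - I*√26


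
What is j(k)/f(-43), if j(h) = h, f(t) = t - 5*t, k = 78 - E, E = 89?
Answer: -11/172 ≈ -0.063954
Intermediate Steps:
k = -11 (k = 78 - 1*89 = 78 - 89 = -11)
f(t) = -4*t
j(k)/f(-43) = -11/((-4*(-43))) = -11/172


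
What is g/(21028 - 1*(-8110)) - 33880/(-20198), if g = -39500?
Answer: 47343610/147132331 ≈ 0.32178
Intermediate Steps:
g/(21028 - 1*(-8110)) - 33880/(-20198) = -39500/(21028 - 1*(-8110)) - 33880/(-20198) = -39500/(21028 + 8110) - 33880*(-1/20198) = -39500/29138 + 16940/10099 = -39500*1/29138 + 16940/10099 = -19750/14569 + 16940/10099 = 47343610/147132331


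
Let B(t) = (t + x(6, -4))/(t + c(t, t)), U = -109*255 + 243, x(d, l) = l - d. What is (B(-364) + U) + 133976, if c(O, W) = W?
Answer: 38738523/364 ≈ 1.0642e+5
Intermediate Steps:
U = -27552 (U = -27795 + 243 = -27552)
B(t) = (-10 + t)/(2*t) (B(t) = (t + (-4 - 1*6))/(t + t) = (t + (-4 - 6))/((2*t)) = (t - 10)*(1/(2*t)) = (-10 + t)*(1/(2*t)) = (-10 + t)/(2*t))
(B(-364) + U) + 133976 = ((½)*(-10 - 364)/(-364) - 27552) + 133976 = ((½)*(-1/364)*(-374) - 27552) + 133976 = (187/364 - 27552) + 133976 = -10028741/364 + 133976 = 38738523/364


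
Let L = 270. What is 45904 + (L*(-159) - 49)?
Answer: 2925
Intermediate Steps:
45904 + (L*(-159) - 49) = 45904 + (270*(-159) - 49) = 45904 + (-42930 - 49) = 45904 - 42979 = 2925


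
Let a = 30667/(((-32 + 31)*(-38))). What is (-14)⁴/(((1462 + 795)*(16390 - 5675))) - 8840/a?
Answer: -624817605856/57049478045 ≈ -10.952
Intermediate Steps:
a = 30667/38 (a = 30667/((-1*(-38))) = 30667/38 ≈ 807.03)
(-14)⁴/(((1462 + 795)*(16390 - 5675))) - 8840/a = (-14)⁴/(((1462 + 795)*(16390 - 5675))) - 8840/30667/38 = 38416/((2257*10715)) - 8840*38/30667 = 38416/24183755 - 25840/2359 = -624817605856/57049478045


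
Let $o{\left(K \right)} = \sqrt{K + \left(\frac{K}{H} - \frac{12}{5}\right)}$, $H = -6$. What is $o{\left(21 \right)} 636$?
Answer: $\frac{318 \sqrt{1510}}{5} \approx 2471.4$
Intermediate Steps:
$o{\left(K \right)} = \sqrt{- \frac{12}{5} + \frac{5 K}{6}}$ ($o{\left(K \right)} = \sqrt{K + \left(\frac{K}{-6} - \frac{12}{5}\right)} = \sqrt{K + \left(K \left(- \frac{1}{6}\right) - \frac{12}{5}\right)} = \sqrt{K - \left(\frac{12}{5} + \frac{K}{6}\right)} = \sqrt{- \frac{12}{5} + \frac{5 K}{6}}$)
$o{\left(21 \right)} 636 = \frac{\sqrt{-2160 + 750 \cdot 21}}{30} \cdot 636 = \frac{\sqrt{-2160 + 15750}}{30} \cdot 636 = \frac{\sqrt{13590}}{30} \cdot 636 = \frac{3 \sqrt{1510}}{30} \cdot 636 = \frac{\sqrt{1510}}{10} \cdot 636 = \frac{318 \sqrt{1510}}{5}$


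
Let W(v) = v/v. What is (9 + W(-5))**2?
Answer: 100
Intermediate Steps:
W(v) = 1
(9 + W(-5))**2 = (9 + 1)**2 = 10**2 = 100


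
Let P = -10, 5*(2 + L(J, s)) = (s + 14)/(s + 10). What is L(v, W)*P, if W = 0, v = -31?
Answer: 86/5 ≈ 17.200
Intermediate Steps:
L(J, s) = -2 + (14 + s)/(5*(10 + s)) (L(J, s) = -2 + ((s + 14)/(s + 10))/5 = -2 + ((14 + s)/(10 + s))/5 = -2 + (14 + s)/(5*(10 + s)))
L(v, W)*P = ((-86 - 9*0)/(5*(10 + 0)))*(-10) = ((⅕)*(-86 + 0)/10)*(-10) = ((⅕)*(⅒)*(-86))*(-10) = -43/25*(-10) = 86/5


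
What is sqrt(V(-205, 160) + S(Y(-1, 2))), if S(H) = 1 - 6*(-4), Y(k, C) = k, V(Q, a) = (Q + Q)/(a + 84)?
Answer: sqrt(347090)/122 ≈ 4.8290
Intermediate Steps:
V(Q, a) = 2*Q/(84 + a) (V(Q, a) = (2*Q)/(84 + a) = 2*Q/(84 + a))
S(H) = 25 (S(H) = 1 + 24 = 25)
sqrt(V(-205, 160) + S(Y(-1, 2))) = sqrt(2*(-205)/(84 + 160) + 25) = sqrt(2*(-205)/244 + 25) = sqrt(2*(-205)*(1/244) + 25) = sqrt(-205/122 + 25) = sqrt(2845/122) = sqrt(347090)/122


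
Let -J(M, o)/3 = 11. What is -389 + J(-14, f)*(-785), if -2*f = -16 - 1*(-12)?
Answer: 25516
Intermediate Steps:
f = 2 (f = -(-16 - 1*(-12))/2 = -(-16 + 12)/2 = -1/2*(-4) = 2)
J(M, o) = -33 (J(M, o) = -3*11 = -33)
-389 + J(-14, f)*(-785) = -389 - 33*(-785) = -389 + 25905 = 25516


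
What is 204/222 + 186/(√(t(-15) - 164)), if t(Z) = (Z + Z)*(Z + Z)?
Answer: 34/37 + 93*√46/92 ≈ 7.7750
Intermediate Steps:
t(Z) = 4*Z² (t(Z) = (2*Z)*(2*Z) = 4*Z²)
204/222 + 186/(√(t(-15) - 164)) = 204/222 + 186/(√(4*(-15)² - 164)) = 204*(1/222) + 186/(√(4*225 - 164)) = 34/37 + 186/(√(900 - 164)) = 34/37 + 186/(√736) = 34/37 + 186/((4*√46)) = 34/37 + 186*(√46/184) = 34/37 + 93*√46/92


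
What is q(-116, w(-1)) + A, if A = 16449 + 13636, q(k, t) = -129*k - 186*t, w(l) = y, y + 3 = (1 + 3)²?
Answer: 42631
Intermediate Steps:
y = 13 (y = -3 + (1 + 3)² = -3 + 4² = -3 + 16 = 13)
w(l) = 13
q(k, t) = -186*t - 129*k
A = 30085
q(-116, w(-1)) + A = (-186*13 - 129*(-116)) + 30085 = (-2418 + 14964) + 30085 = 12546 + 30085 = 42631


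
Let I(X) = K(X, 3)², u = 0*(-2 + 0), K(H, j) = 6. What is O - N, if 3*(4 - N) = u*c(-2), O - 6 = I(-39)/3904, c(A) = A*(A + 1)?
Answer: 1961/976 ≈ 2.0092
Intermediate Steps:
c(A) = A*(1 + A)
u = 0 (u = 0*(-2) = 0)
I(X) = 36 (I(X) = 6² = 36)
O = 5865/976 (O = 6 + 36/3904 = 6 + 36*(1/3904) = 6 + 9/976 = 5865/976 ≈ 6.0092)
N = 4 (N = 4 - 0*(-2*(1 - 2)) = 4 - 0*(-2*(-1)) = 4 - 0*2 = 4 - ⅓*0 = 4 + 0 = 4)
O - N = 5865/976 - 1*4 = 5865/976 - 4 = 1961/976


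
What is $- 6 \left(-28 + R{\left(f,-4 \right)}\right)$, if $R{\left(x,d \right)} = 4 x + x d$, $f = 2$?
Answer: $168$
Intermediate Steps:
$R{\left(x,d \right)} = 4 x + d x$
$- 6 \left(-28 + R{\left(f,-4 \right)}\right) = - 6 \left(-28 + 2 \left(4 - 4\right)\right) = - 6 \left(-28 + 2 \cdot 0\right) = - 6 \left(-28 + 0\right) = \left(-6\right) \left(-28\right) = 168$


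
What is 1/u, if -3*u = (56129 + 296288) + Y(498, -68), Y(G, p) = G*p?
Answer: -3/318553 ≈ -9.4176e-6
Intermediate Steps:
u = -318553/3 (u = -((56129 + 296288) + 498*(-68))/3 = -(352417 - 33864)/3 = -⅓*318553 = -318553/3 ≈ -1.0618e+5)
1/u = 1/(-318553/3) = -3/318553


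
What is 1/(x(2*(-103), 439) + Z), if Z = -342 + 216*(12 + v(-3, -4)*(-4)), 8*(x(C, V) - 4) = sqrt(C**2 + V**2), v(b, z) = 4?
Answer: -76928/92232299 - 8*sqrt(235157)/92232299 ≈ -0.00087613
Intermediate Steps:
x(C, V) = 4 + sqrt(C**2 + V**2)/8
Z = -1206 (Z = -342 + 216*(12 + 4*(-4)) = -342 + 216*(12 - 16) = -342 + 216*(-4) = -342 - 864 = -1206)
1/(x(2*(-103), 439) + Z) = 1/((4 + sqrt((2*(-103))**2 + 439**2)/8) - 1206) = 1/((4 + sqrt((-206)**2 + 192721)/8) - 1206) = 1/((4 + sqrt(42436 + 192721)/8) - 1206) = 1/((4 + sqrt(235157)/8) - 1206) = 1/(-1202 + sqrt(235157)/8)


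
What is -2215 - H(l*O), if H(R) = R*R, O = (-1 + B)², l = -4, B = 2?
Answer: -2231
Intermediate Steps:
O = 1 (O = (-1 + 2)² = 1² = 1)
H(R) = R²
-2215 - H(l*O) = -2215 - (-4*1)² = -2215 - 1*(-4)² = -2215 - 1*16 = -2215 - 16 = -2231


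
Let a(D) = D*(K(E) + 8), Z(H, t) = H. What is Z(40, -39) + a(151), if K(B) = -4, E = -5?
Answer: 644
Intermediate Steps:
a(D) = 4*D (a(D) = D*(-4 + 8) = D*4 = 4*D)
Z(40, -39) + a(151) = 40 + 4*151 = 40 + 604 = 644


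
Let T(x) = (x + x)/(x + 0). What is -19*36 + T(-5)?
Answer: -682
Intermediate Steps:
T(x) = 2 (T(x) = (2*x)/x = 2)
-19*36 + T(-5) = -19*36 + 2 = -684 + 2 = -682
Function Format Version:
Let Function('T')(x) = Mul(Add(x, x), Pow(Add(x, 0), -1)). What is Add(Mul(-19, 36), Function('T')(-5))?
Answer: -682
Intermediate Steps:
Function('T')(x) = 2 (Function('T')(x) = Mul(Mul(2, x), Pow(x, -1)) = 2)
Add(Mul(-19, 36), Function('T')(-5)) = Add(Mul(-19, 36), 2) = Add(-684, 2) = -682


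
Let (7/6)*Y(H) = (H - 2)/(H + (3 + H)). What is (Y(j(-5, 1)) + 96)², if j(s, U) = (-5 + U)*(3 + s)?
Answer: 163942416/17689 ≈ 9268.0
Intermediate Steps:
Y(H) = 6*(-2 + H)/(7*(3 + 2*H)) (Y(H) = 6*((H - 2)/(H + (3 + H)))/7 = 6*((-2 + H)/(3 + 2*H))/7 = 6*(-2 + H)/(7*(3 + 2*H)))
(Y(j(-5, 1)) + 96)² = (6*(-2 + (-15 - 5*(-5) + 3*1 + 1*(-5)))/(7*(3 + 2*(-15 - 5*(-5) + 3*1 + 1*(-5)))) + 96)² = (6*(-2 + (-15 + 25 + 3 - 5))/(7*(3 + 2*(-15 + 25 + 3 - 5))) + 96)² = (6*(-2 + 8)/(7*(3 + 2*8)) + 96)² = ((6/7)*6/(3 + 16) + 96)² = ((6/7)*6/19 + 96)² = ((6/7)*(1/19)*6 + 96)² = (36/133 + 96)² = (12804/133)² = 163942416/17689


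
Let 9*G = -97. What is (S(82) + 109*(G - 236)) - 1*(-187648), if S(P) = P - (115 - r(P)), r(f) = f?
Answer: 1447184/9 ≈ 1.6080e+5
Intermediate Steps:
G = -97/9 (G = (1/9)*(-97) = -97/9 ≈ -10.778)
S(P) = -115 + 2*P (S(P) = P - (115 - P) = P + (-115 + P) = -115 + 2*P)
(S(82) + 109*(G - 236)) - 1*(-187648) = ((-115 + 2*82) + 109*(-97/9 - 236)) - 1*(-187648) = ((-115 + 164) + 109*(-2221/9)) + 187648 = (49 - 242089/9) + 187648 = -241648/9 + 187648 = 1447184/9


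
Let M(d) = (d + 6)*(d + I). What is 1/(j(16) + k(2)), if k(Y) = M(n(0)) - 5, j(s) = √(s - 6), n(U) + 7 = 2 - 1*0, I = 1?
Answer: -9/71 - √10/71 ≈ -0.17130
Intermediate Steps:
n(U) = -5 (n(U) = -7 + (2 - 1*0) = -7 + (2 + 0) = -7 + 2 = -5)
M(d) = (1 + d)*(6 + d) (M(d) = (d + 6)*(d + 1) = (6 + d)*(1 + d) = (1 + d)*(6 + d))
j(s) = √(-6 + s)
k(Y) = -9 (k(Y) = (6 + (-5)² + 7*(-5)) - 5 = (6 + 25 - 35) - 5 = -4 - 5 = -9)
1/(j(16) + k(2)) = 1/(√(-6 + 16) - 9) = 1/(√10 - 9) = 1/(-9 + √10)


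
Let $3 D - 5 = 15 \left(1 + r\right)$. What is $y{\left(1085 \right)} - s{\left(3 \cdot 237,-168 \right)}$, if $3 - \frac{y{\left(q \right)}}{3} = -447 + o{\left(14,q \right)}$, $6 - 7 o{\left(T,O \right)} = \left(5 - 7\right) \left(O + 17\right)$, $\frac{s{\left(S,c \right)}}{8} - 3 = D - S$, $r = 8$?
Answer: $\frac{119564}{21} \approx 5693.5$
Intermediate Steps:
$D = \frac{140}{3}$ ($D = \frac{5}{3} + \frac{15 \left(1 + 8\right)}{3} = \frac{5}{3} + \frac{15 \cdot 9}{3} = \frac{5}{3} + \frac{1}{3} \cdot 135 = \frac{5}{3} + 45 = \frac{140}{3} \approx 46.667$)
$s{\left(S,c \right)} = \frac{1192}{3} - 8 S$ ($s{\left(S,c \right)} = 24 + 8 \left(\frac{140}{3} - S\right) = 24 - \left(- \frac{1120}{3} + 8 S\right) = \frac{1192}{3} - 8 S$)
$o{\left(T,O \right)} = \frac{40}{7} + \frac{2 O}{7}$ ($o{\left(T,O \right)} = \frac{6}{7} - \frac{\left(5 - 7\right) \left(O + 17\right)}{7} = \frac{6}{7} - \frac{\left(-2\right) \left(17 + O\right)}{7} = \frac{6}{7} - \frac{-34 - 2 O}{7} = \frac{6}{7} + \left(\frac{34}{7} + \frac{2 O}{7}\right) = \frac{40}{7} + \frac{2 O}{7}$)
$y{\left(q \right)} = \frac{9330}{7} - \frac{6 q}{7}$ ($y{\left(q \right)} = 9 - 3 \left(-447 + \left(\frac{40}{7} + \frac{2 q}{7}\right)\right) = 9 - 3 \left(- \frac{3089}{7} + \frac{2 q}{7}\right) = 9 - \left(- \frac{9267}{7} + \frac{6 q}{7}\right) = \frac{9330}{7} - \frac{6 q}{7}$)
$y{\left(1085 \right)} - s{\left(3 \cdot 237,-168 \right)} = \left(\frac{9330}{7} - 930\right) - \left(\frac{1192}{3} - 8 \cdot 3 \cdot 237\right) = \left(\frac{9330}{7} - 930\right) - \left(\frac{1192}{3} - 5688\right) = \frac{2820}{7} - \left(\frac{1192}{3} - 5688\right) = \frac{2820}{7} - - \frac{15872}{3} = \frac{2820}{7} + \frac{15872}{3} = \frac{119564}{21}$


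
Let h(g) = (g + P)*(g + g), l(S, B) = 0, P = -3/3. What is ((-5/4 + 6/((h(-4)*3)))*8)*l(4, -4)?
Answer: 0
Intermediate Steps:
P = -1 (P = -3*⅓ = -1)
h(g) = 2*g*(-1 + g) (h(g) = (g - 1)*(g + g) = (-1 + g)*(2*g) = 2*g*(-1 + g))
((-5/4 + 6/((h(-4)*3)))*8)*l(4, -4) = ((-5/4 + 6/(((2*(-4)*(-1 - 4))*3)))*8)*0 = ((-5*¼ + 6/(((2*(-4)*(-5))*3)))*8)*0 = ((-5/4 + 6/((40*3)))*8)*0 = ((-5/4 + 6/120)*8)*0 = ((-5/4 + 6*(1/120))*8)*0 = ((-5/4 + 1/20)*8)*0 = -6/5*8*0 = -48/5*0 = 0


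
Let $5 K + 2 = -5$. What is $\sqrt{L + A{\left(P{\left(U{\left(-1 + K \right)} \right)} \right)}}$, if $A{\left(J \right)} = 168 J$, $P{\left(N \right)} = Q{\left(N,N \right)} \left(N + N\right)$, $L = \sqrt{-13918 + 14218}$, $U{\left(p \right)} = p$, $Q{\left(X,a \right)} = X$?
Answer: $\frac{\sqrt{48384 + 250 \sqrt{3}}}{5} \approx 44.189$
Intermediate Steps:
$K = - \frac{7}{5}$ ($K = - \frac{2}{5} + \frac{1}{5} \left(-5\right) = - \frac{2}{5} - 1 = - \frac{7}{5} \approx -1.4$)
$L = 10 \sqrt{3}$ ($L = \sqrt{300} = 10 \sqrt{3} \approx 17.32$)
$P{\left(N \right)} = 2 N^{2}$ ($P{\left(N \right)} = N \left(N + N\right) = N 2 N = 2 N^{2}$)
$\sqrt{L + A{\left(P{\left(U{\left(-1 + K \right)} \right)} \right)}} = \sqrt{10 \sqrt{3} + 168 \cdot 2 \left(-1 - \frac{7}{5}\right)^{2}} = \sqrt{10 \sqrt{3} + 168 \cdot 2 \left(- \frac{12}{5}\right)^{2}} = \sqrt{10 \sqrt{3} + 168 \cdot 2 \cdot \frac{144}{25}} = \sqrt{10 \sqrt{3} + 168 \cdot \frac{288}{25}} = \sqrt{10 \sqrt{3} + \frac{48384}{25}} = \sqrt{\frac{48384}{25} + 10 \sqrt{3}}$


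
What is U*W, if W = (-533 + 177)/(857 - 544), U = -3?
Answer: 1068/313 ≈ 3.4121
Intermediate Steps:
W = -356/313 ≈ -1.1374
U*W = -3*(-356/313) = 1068/313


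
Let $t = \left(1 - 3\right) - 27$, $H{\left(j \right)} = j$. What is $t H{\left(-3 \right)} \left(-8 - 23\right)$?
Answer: $-2697$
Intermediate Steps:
$t = -29$ ($t = -2 - 27 = -29$)
$t H{\left(-3 \right)} \left(-8 - 23\right) = \left(-29\right) \left(-3\right) \left(-8 - 23\right) = 87 \left(-31\right) = -2697$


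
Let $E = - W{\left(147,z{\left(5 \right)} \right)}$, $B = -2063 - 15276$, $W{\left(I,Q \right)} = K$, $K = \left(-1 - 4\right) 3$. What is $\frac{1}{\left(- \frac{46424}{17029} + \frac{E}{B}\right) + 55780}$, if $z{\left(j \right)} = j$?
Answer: $\frac{295265831}{16469122852009} \approx 1.7928 \cdot 10^{-5}$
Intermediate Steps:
$K = -15$ ($K = \left(-5\right) 3 = -15$)
$W{\left(I,Q \right)} = -15$
$B = -17339$ ($B = -2063 - 15276 = -17339$)
$E = 15$ ($E = \left(-1\right) \left(-15\right) = 15$)
$\frac{1}{\left(- \frac{46424}{17029} + \frac{E}{B}\right) + 55780} = \frac{1}{\left(- \frac{46424}{17029} + \frac{15}{-17339}\right) + 55780} = \frac{1}{\left(\left(-46424\right) \frac{1}{17029} + 15 \left(- \frac{1}{17339}\right)\right) + 55780} = \frac{1}{\left(- \frac{46424}{17029} - \frac{15}{17339}\right) + 55780} = \frac{1}{- \frac{805201171}{295265831} + 55780} = \frac{1}{\frac{16469122852009}{295265831}} = \frac{295265831}{16469122852009}$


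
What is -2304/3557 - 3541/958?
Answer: -14802569/3407606 ≈ -4.3440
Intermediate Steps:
-2304/3557 - 3541/958 = -14802569/3407606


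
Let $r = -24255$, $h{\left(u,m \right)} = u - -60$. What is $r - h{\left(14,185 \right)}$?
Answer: $-24329$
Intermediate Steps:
$h{\left(u,m \right)} = 60 + u$ ($h{\left(u,m \right)} = u + 60 = 60 + u$)
$r - h{\left(14,185 \right)} = -24255 - \left(60 + 14\right) = -24255 - 74 = -24329$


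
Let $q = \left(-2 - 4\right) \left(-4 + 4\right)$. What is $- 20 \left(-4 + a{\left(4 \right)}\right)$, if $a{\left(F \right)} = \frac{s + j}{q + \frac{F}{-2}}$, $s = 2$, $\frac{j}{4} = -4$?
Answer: $-60$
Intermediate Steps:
$j = -16$ ($j = 4 \left(-4\right) = -16$)
$q = 0$ ($q = \left(-6\right) 0 = 0$)
$a{\left(F \right)} = \frac{28}{F}$ ($a{\left(F \right)} = \frac{2 - 16}{0 + \frac{F}{-2}} = - \frac{14}{0 + F \left(- \frac{1}{2}\right)} = - \frac{14}{0 - \frac{F}{2}} = - \frac{14}{\left(- \frac{1}{2}\right) F} = - 14 \left(- \frac{2}{F}\right) = \frac{28}{F}$)
$- 20 \left(-4 + a{\left(4 \right)}\right) = - 20 \left(-4 + \frac{28}{4}\right) = - 20 \left(-4 + 28 \cdot \frac{1}{4}\right) = - 20 \left(-4 + 7\right) = \left(-20\right) 3 = -60$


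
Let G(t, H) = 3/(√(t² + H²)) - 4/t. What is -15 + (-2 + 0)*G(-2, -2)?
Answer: -19 - 3*√2/2 ≈ -21.121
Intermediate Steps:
G(t, H) = -4/t + 3/√(H² + t²) (G(t, H) = 3/(√(H² + t²)) - 4/t = 3/√(H² + t²) - 4/t = -4/t + 3/√(H² + t²))
-15 + (-2 + 0)*G(-2, -2) = -15 + (-2 + 0)*(-4/(-2) + 3/√((-2)² + (-2)²)) = -15 - 2*(-4*(-½) + 3/√(4 + 4)) = -15 - 2*(2 + 3/√8) = -15 - 2*(2 + 3*(√2/4)) = -15 - 2*(2 + 3*√2/4) = -15 + (-4 - 3*√2/2) = -19 - 3*√2/2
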